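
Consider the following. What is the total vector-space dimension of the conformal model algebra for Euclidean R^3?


The conformal model of R^3 uses Cl(4,1): the 3 Euclidean generators plus two extra orthogonal generators e+ (e+^2 = +1) and e- (e-^2 = -1), from which the null vectors e0, einf are built.
Number of generators m = 3 + 2 = 5.
dim Cl(p,q) = 2^m = 2^5 = 32


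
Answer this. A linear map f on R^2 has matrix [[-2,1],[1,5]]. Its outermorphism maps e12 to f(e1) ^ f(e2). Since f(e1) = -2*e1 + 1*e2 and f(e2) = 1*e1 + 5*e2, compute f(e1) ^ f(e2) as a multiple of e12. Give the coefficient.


The outermorphism of a linear map f sends e1^e2 to f(e1)^f(e2).
f(e1) = -2*e1 + 1*e2
f(e2) = 1*e1 + 5*e2
f(e1) ^ f(e2) = (-2*e1 + 1*e2) ^ (1*e1 + 5*e2)
= (-2)*5*e12 + 1*1*e21
= (-10 - 1)*e12
= -11*e12
Coefficient = -11


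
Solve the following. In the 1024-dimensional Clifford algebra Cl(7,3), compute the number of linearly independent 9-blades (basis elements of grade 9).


Number of grade-k basis blades in Cl(p,q) with n = p + q is C(n, k).
n = 7 + 3 = 10
C(10, 9) = 10! / (9! * 1!)
= 3628800 / (362880 * 1)
= 10


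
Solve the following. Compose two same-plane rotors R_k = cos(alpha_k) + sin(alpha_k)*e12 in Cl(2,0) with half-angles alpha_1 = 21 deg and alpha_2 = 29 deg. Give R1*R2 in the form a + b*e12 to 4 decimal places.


Same-plane rotors commute and their half-angles add:
R1*R2 = cos(a1 + a2) + sin(a1 + a2)*e12.
a1 + a2 = 21 + 29 = 50 deg
cos(50 deg) = 0.6428
sin(50 deg) = 0.7660
R1*R2 = 0.6428 + 0.7660*e12


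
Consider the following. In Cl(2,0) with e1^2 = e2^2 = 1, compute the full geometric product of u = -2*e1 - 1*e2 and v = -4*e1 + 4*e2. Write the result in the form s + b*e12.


Expand: (-2*e1 - 1*e2)(-4*e1 + 4*e2)
= (-2)*(-4)*e1e1 + (-2)*4*e1e2 + (-1)*(-4)*e2e1 + (-1)*4*e2e2
Using e1^2 = e2^2 = 1, e2e1 = -e1e2:
Scalar part s = (-2)*(-4) + (-1)*4 = 8 + (-4) = 4
Bivector part b = (-2)*4 - (-1)*(-4) = -8 - 4 = -12
uv = 4 - 12*e12


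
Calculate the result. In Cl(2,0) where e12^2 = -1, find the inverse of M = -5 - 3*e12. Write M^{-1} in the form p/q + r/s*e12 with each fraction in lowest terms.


M = -5 - 3*e12, where e12^2 = -1.
Since M commutes with its reverse ~M = a - b*e12, M * ~M = a^2 - b^2*e12^2 = a^2 + b^2.
So M^{-1} = ~M / (a^2 + b^2) = (a - b*e12)/(a^2 + b^2).
a^2 + b^2 = 25 + 9 = 34
Scalar part = -5/34 = -5/34
Bivector coeff = 3/34 = 3/34
M^{-1} = -5/34 + 3/34*e12


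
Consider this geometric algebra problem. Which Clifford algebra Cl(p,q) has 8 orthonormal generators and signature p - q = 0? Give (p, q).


We need p + q = 8 and p - q = 0.
Adding: 2p = 8 + 0 = 8, so p = 4.
Then q = 8 - 4 = 4.
(p, q) = (4, 4)


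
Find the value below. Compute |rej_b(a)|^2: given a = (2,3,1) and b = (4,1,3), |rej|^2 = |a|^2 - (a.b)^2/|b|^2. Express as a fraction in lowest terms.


|a|^2 = 2^2 + 3^2 + 1^2 = 14
|b|^2 = 4^2 + 1^2 + 3^2 = 26
a . b = 2*4 + 3*1 + 1*3 = 14
(a.b)^2 = 14^2 = 196
|rej|^2 = 14 - 196/26
= (364 - 196)/26
= 168/26
In lowest terms: 84/13


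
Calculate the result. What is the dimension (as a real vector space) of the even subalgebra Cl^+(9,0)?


Even subalgebra dimension = 2^(n-1)
n = 9 + 0 = 9
2^(9 - 1) = 2^8 = 256
Verification: sum of C(9,k) for even k = 1 + 36 + 126 + 84 + 9 = 256
Result = 256


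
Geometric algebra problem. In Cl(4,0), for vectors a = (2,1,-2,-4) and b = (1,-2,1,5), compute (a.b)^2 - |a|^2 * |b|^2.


a . b = 2*1 + 1*(-2) + (-2)*1 + (-4)*5
= 2 + (-2) + (-2) + (-20) = -22
|a|^2 = 2^2 + 1^2 + (-2)^2 + (-4)^2 = 25
|b|^2 = 1^2 + (-2)^2 + 1^2 + 5^2 = 31
(a.b)^2 = (-22)^2 = 484
|a|^2 * |b|^2 = 25 * 31 = 775
Result = 484 - 775 = -291


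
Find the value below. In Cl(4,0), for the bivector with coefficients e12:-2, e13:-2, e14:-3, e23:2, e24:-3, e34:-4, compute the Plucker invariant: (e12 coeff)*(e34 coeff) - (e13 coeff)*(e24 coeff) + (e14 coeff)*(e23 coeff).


Plucker relation: af - be + cd
a*f = (-2)*(-4) = 8
b*e = (-2)*(-3) = 6
c*d = (-3)*2 = -6
af - be + cd = 8 - 6 + (-6)
= -4


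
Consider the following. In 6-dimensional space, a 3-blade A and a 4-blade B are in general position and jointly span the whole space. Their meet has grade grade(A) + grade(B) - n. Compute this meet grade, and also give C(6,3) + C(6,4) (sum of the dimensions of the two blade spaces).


Meet grade = grade(A) + grade(B) - n
= 3 + 4 - 6 = 1
C(6,3) = 20
C(6,4) = 15
dim_A + dim_B = 20 + 15 = 35


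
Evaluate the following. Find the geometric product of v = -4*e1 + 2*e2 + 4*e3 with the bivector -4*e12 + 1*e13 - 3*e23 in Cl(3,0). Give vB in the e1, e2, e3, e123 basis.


vB has grade-1 (vector) and grade-3 (trivector) parts: vB = (v _| B) + (v ^ B).
Vector part <vB>_1:
  e1: -v2*b12 - v3*b13 = -(2)*(-4) - (4)*(1) = 4
  e2: v1*b12 - v3*b23 = (-4)*(-4) - (4)*(-3) = 28
  e3: v1*b13 + v2*b23 = (-4)*(1) + (2)*(-3) = -10
Trivector part <vB>_3:
  e123: v1*b23 - v2*b13 + v3*b12 = (-4)*(-3) - (2)*(1) + (4)*(-4) = -6
vB = 4*e1 + 28*e2 - 10*e3 - 6*e123


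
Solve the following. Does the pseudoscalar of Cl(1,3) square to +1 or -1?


The pseudoscalar I = e1...e_n (product of all n generators) of Cl(p,q) satisfies I^2 = (-1)^(q + n(n-1)/2).
p = 1, q = 3, n = p + q = 4
n(n-1)/2 = 4 * 3 / 2 = 6
Exponent = q + n(n-1)/2 = 3 + 6 = 9
I^2 = (-1)^9 = -1


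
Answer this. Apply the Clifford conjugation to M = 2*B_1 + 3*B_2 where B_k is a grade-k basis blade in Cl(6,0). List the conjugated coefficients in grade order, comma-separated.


Clifford conjugate sign for grade k: (-1)^(k(k+1)/2)
Grade 1: (-1)^(1*2/2) = (-1)^1 = -1, coeff 2 -> -2
Grade 2: (-1)^(2*3/2) = (-1)^3 = -1, coeff 3 -> -3
Conjugated coefficients: -2, -3


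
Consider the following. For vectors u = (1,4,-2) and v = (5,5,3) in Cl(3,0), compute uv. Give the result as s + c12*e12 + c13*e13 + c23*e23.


In Cl(3,0): e_i^2 = 1, e_ie_j = -e_je_i for i != j.
Scalar part = u . v = 1*5 + 4*5 + (-2)*3
= 5 + 20 + (-6) = 19
e12 coeff = 1*5 - 4*5 = 5 - 20 = -15
e13 coeff = 1*3 - (-2)*5 = 3 - (-10) = 13
e23 coeff = 4*3 - (-2)*5 = 12 - (-10) = 22
uv = 19 - 15*e12 + 13*e13 + 22*e23


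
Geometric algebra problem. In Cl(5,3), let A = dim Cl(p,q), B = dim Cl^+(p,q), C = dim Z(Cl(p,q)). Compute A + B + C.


n = 5 + 3 = 8
Total dim = 2^8 = 256
Even subalgebra dim = 2^7 = 128
n is even, so center dim = 1
Sum = 256 + 128 + 1 = 385


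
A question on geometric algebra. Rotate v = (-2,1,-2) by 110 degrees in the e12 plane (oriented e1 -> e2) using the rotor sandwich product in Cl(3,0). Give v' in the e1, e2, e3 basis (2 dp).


Rotor R = cos(55deg) - sin(55deg)*e12
Rotation angle theta = 2 * 55 = 110 degrees in the e12 plane (e1 -> e2).
The component perpendicular to the plane (e3) is invariant: v'_3 = v3 = -2.00
cos(110deg) = -0.3420, sin(110deg) = 0.9397
v'_1 = v1*cos(theta) - v2*sin(theta) = -2*(-0.3420) - 1*0.9397 = -0.26
v'_2 = v1*sin(theta) + v2*cos(theta) = -2*0.9397 + 1*(-0.3420) = -2.22
v' = -0.26*e1 - 2.22*e2 - 2.00*e3


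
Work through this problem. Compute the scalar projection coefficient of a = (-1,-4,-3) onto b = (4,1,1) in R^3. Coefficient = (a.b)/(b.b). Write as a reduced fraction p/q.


Projection coefficient = (a . b) / (b . b)
a . b = (-1)*4 + (-4)*1 + (-3)*1
= -4 + (-4) + (-3) = -11
b . b = 4^2 + 1^2 + 1^2
= 16 + 1 + 1 = 18
Coefficient = -11/18
In lowest terms: -11/18


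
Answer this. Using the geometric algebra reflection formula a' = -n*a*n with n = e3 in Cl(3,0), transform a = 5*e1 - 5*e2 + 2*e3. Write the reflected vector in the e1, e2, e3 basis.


Reflection formula: a' = -n*a*n, with n = e3 (unit vector, n^2 = 1).
For reflection through hyperplane perp to e3:
The component along e3 flips sign, others stay.
a = (5, -5, 2)
a' = (5, -5, -2)
a' = 5*e1 - 5*e2 - 2*e3


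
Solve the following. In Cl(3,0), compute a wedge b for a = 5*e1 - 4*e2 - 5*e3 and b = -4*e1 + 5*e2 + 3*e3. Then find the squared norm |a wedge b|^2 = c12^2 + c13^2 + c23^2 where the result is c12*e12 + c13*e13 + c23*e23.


a wedge b = (a1*b2 - a2*b1)*e12 + (a1*b3 - a3*b1)*e13 + (a2*b3 - a3*b2)*e23
e12 coeff: 5*5 - (-4)*(-4) = 25 - 16 = 9
e13 coeff: 5*3 - (-5)*(-4) = 15 - 20 = -5
e23 coeff: (-4)*3 - (-5)*5 = -12 - (-25) = 13
|a wedge b|^2 = 9^2 + (-5)^2 + 13^2
= 81 + 25 + 169
= 275


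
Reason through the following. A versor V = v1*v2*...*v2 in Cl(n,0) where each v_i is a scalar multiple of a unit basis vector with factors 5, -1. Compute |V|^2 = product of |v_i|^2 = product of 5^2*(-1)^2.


Each vector v_i has |v_i|^2 = s_i^2
Squared scales: 5^2 = 25, (-1)^2 = 1
|V|^2 = 25 * 1
= 25


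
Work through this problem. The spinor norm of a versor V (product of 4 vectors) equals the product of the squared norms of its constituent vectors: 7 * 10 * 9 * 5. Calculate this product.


Spinor norm N(V) = |v1|^2 * |v2|^2 * ... * |v4|^2
= 7 * 10 * 9 * 5
Running product: 7, 70, 630, 3150
N(V) = 3150


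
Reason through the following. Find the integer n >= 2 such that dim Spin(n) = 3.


dim Spin(n) = dim so(n) = n(n-1)/2.
Solve n(n-1)/2 = 3, i.e. n^2 - n - 6 = 0.
Discriminant = 1 + 8*3 = 25
n = (1 + sqrt(25))/2 = (1 + 5)/2 = 3


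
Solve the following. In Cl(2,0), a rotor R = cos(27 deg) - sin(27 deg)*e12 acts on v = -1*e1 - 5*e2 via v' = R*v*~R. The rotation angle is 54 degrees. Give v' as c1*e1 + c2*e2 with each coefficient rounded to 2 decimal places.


Rotor R = cos(27deg) - sin(27deg)*e12
Rotation angle theta = 2 * 27 = 54 degrees
v' = R*v*~R rotates v by theta.
cos(54deg) = 0.5878, sin(54deg) = 0.8090
v'_1 = -1*cos(54deg) - (-5)*sin(54deg)
= -1*0.5878 - (-5)*0.8090
= 3.46
v'_2 = -1*sin(54deg) + (-5)*cos(54deg)
= -1*0.8090 + (-5)*0.5878
= -3.75
v' = 3.46*e1 - 3.75*e2


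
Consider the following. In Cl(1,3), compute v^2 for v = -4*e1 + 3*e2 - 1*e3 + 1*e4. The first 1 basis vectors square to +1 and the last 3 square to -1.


v^2 = sum of c_i^2 * e_i^2
Positive signature terms (e_i^2 = +1): (-4)^2 = 16
Negative signature terms (e_j^2 = -1): 3^2 + (-1)^2 + 1^2 = 11
v^2 = 16 - 11 = 5


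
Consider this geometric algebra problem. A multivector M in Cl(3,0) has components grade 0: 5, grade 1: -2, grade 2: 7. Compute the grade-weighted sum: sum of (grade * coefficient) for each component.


Grade-weighted sum = sum of grade_k * coefficient_k
0*5 = 0
1*(-2) = -2
2*7 = 14
Total = 0 + (-2) + 14 = 12


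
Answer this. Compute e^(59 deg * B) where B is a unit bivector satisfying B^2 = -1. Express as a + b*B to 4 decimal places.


For a unit bivector B with B^2 = -1, the exponential series gives
e^(theta*B) = cos(theta) + sin(theta)*B (the GA analogue of Euler's formula).
theta = 59 degrees = 1.029744 rad
cos(59 deg) = 0.5150
sin(59 deg) = 0.8572
exp(theta*B) = 0.5150 + 0.8572*B


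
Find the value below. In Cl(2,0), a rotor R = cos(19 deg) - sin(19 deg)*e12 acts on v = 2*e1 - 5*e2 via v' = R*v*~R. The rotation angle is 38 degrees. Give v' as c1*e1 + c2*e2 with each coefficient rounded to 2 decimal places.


Rotor R = cos(19deg) - sin(19deg)*e12
Rotation angle theta = 2 * 19 = 38 degrees
v' = R*v*~R rotates v by theta.
cos(38deg) = 0.7880, sin(38deg) = 0.6157
v'_1 = 2*cos(38deg) - (-5)*sin(38deg)
= 2*0.7880 - (-5)*0.6157
= 4.65
v'_2 = 2*sin(38deg) + (-5)*cos(38deg)
= 2*0.6157 + (-5)*0.7880
= -2.71
v' = 4.65*e1 - 2.71*e2


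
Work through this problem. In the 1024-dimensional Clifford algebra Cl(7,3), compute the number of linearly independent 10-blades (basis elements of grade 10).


Number of grade-k basis blades in Cl(p,q) with n = p + q is C(n, k).
n = 7 + 3 = 10
C(10, 10) = 10! / (10! * 0!)
= 3628800 / (3628800 * 1)
= 1


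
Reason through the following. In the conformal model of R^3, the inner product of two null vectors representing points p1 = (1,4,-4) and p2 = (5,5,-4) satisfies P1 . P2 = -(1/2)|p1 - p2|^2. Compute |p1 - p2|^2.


p1 - p2 = (-4, -1, 0)
|p1 - p2|^2 = (-4)^2 + (-1)^2 + 0^2
= 16 + 1 + 0
= 17


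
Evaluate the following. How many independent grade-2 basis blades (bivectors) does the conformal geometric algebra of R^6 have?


The conformal model of R^6 uses Cl(7,1) with m = 6 + 2 = 8 generators.
Number of grade-2 blades = C(m, 2) = C(8, 2)
= 8*7/2 = 28


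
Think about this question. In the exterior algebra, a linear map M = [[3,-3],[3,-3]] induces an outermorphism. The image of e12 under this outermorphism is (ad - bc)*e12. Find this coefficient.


The outermorphism of a linear map f sends e1^e2 to f(e1)^f(e2).
f(e1) = 3*e1 + 3*e2
f(e2) = -3*e1 - 3*e2
f(e1) ^ f(e2) = (3*e1 + 3*e2) ^ (-3*e1 - 3*e2)
= 3*(-3)*e12 + 3*(-3)*e21
= (-9 - (-9))*e12
= 0*e12
Coefficient = 0


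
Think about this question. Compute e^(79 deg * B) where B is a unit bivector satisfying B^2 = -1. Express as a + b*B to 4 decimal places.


For a unit bivector B with B^2 = -1, the exponential series gives
e^(theta*B) = cos(theta) + sin(theta)*B (the GA analogue of Euler's formula).
theta = 79 degrees = 1.37881 rad
cos(79 deg) = 0.1908
sin(79 deg) = 0.9816
exp(theta*B) = 0.1908 + 0.9816*B


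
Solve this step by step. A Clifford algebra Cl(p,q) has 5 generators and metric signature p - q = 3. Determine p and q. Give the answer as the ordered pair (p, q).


We need p + q = 5 and p - q = 3.
Adding: 2p = 5 + 3 = 8, so p = 4.
Then q = 5 - 4 = 1.
(p, q) = (4, 1)


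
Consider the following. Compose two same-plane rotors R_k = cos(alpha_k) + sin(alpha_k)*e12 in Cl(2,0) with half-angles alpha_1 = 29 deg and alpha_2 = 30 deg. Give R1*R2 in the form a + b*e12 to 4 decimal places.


Same-plane rotors commute and their half-angles add:
R1*R2 = cos(a1 + a2) + sin(a1 + a2)*e12.
a1 + a2 = 29 + 30 = 59 deg
cos(59 deg) = 0.5150
sin(59 deg) = 0.8572
R1*R2 = 0.5150 + 0.8572*e12


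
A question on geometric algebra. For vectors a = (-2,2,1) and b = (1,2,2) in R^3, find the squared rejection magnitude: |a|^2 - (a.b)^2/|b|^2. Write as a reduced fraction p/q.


|a|^2 = (-2)^2 + 2^2 + 1^2 = 9
|b|^2 = 1^2 + 2^2 + 2^2 = 9
a . b = (-2)*1 + 2*2 + 1*2 = 4
(a.b)^2 = 4^2 = 16
|rej|^2 = 9 - 16/9
= (81 - 16)/9
= 65/9
In lowest terms: 65/9


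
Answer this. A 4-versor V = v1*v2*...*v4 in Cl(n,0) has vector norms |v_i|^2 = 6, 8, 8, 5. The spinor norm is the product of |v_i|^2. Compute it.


Spinor norm N(V) = |v1|^2 * |v2|^2 * ... * |v4|^2
= 6 * 8 * 8 * 5
Running product: 6, 48, 384, 1920
N(V) = 1920


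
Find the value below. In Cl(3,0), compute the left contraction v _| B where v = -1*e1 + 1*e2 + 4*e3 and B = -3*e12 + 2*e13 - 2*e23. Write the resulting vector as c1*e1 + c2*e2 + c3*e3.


Left contraction v _| B = <vB>_1 (grade-1 part of the geometric product vB).
Using e1_|e12 = e2, e2_|e12 = -e1, e1_|e13 = e3, e3_|e13 = -e1, e2_|e23 = e3, e3_|e23 = -e2:
e1 coeff: -v2*b12 - v3*b13 = -(1)*(-3) - (4)*(2) = -5
e2 coeff: v1*b12 - v3*b23 = (-1)*(-3) - (4)*(-2) = 11
e3 coeff: v1*b13 + v2*b23 = (-1)*(2) + (1)*(-2) = -4
v _| B = -5*e1 + 11*e2 - 4*e3


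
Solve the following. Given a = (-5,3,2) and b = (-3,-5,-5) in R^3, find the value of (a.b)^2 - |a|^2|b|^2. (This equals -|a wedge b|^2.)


a . b = (-5)*(-3) + 3*(-5) + 2*(-5)
= 15 + (-15) + (-10) = -10
|a|^2 = (-5)^2 + 3^2 + 2^2 = 38
|b|^2 = (-3)^2 + (-5)^2 + (-5)^2 = 59
(a.b)^2 = (-10)^2 = 100
|a|^2 * |b|^2 = 38 * 59 = 2242
Result = 100 - 2242 = -2142


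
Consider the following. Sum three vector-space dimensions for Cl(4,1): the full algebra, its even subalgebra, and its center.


n = 4 + 1 = 5
Total dim = 2^5 = 32
Even subalgebra dim = 2^4 = 16
n is odd, so center dim = 2
Sum = 32 + 16 + 2 = 50


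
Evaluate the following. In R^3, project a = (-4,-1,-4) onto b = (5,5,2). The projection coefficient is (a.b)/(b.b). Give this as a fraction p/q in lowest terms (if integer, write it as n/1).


Projection coefficient = (a . b) / (b . b)
a . b = (-4)*5 + (-1)*5 + (-4)*2
= -20 + (-5) + (-8) = -33
b . b = 5^2 + 5^2 + 2^2
= 25 + 25 + 4 = 54
Coefficient = -33/54
In lowest terms: -11/18


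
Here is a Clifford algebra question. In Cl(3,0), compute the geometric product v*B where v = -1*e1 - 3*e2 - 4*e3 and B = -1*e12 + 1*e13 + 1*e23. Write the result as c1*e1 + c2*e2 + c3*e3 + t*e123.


vB has grade-1 (vector) and grade-3 (trivector) parts: vB = (v _| B) + (v ^ B).
Vector part <vB>_1:
  e1: -v2*b12 - v3*b13 = -(-3)*(-1) - (-4)*(1) = 1
  e2: v1*b12 - v3*b23 = (-1)*(-1) - (-4)*(1) = 5
  e3: v1*b13 + v2*b23 = (-1)*(1) + (-3)*(1) = -4
Trivector part <vB>_3:
  e123: v1*b23 - v2*b13 + v3*b12 = (-1)*(1) - (-3)*(1) + (-4)*(-1) = 6
vB = 1*e1 + 5*e2 - 4*e3 + 6*e123


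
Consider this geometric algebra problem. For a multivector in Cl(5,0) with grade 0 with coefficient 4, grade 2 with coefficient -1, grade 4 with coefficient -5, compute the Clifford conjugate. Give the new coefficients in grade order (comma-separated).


Clifford conjugate sign for grade k: (-1)^(k(k+1)/2)
Grade 0: (-1)^(0*1/2) = (-1)^0 = 1, coeff 4 -> 4
Grade 2: (-1)^(2*3/2) = (-1)^3 = -1, coeff -1 -> 1
Grade 4: (-1)^(4*5/2) = (-1)^10 = 1, coeff -5 -> -5
Conjugated coefficients: 4, 1, -5


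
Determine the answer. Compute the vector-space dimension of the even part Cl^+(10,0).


Even subalgebra dimension = 2^(n-1)
n = 10 + 0 = 10
2^(10 - 1) = 2^9 = 512
Verification: sum of C(10,k) for even k = 1 + 45 + 210 + 210 + 45 + 1 = 512
Result = 512


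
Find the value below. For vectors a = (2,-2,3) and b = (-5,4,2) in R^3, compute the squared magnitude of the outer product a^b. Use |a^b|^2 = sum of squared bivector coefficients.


a wedge b = (a1*b2 - a2*b1)*e12 + (a1*b3 - a3*b1)*e13 + (a2*b3 - a3*b2)*e23
e12 coeff: 2*4 - (-2)*(-5) = 8 - 10 = -2
e13 coeff: 2*2 - 3*(-5) = 4 - (-15) = 19
e23 coeff: (-2)*2 - 3*4 = -4 - 12 = -16
|a wedge b|^2 = (-2)^2 + 19^2 + (-16)^2
= 4 + 361 + 256
= 621


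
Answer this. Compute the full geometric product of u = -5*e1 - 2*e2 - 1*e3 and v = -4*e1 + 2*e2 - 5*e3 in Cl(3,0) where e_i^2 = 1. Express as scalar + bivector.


In Cl(3,0): e_i^2 = 1, e_ie_j = -e_je_i for i != j.
Scalar part = u . v = (-5)*(-4) + (-2)*2 + (-1)*(-5)
= 20 + (-4) + 5 = 21
e12 coeff = (-5)*2 - (-2)*(-4) = -10 - 8 = -18
e13 coeff = (-5)*(-5) - (-1)*(-4) = 25 - 4 = 21
e23 coeff = (-2)*(-5) - (-1)*2 = 10 - (-2) = 12
uv = 21 - 18*e12 + 21*e13 + 12*e23


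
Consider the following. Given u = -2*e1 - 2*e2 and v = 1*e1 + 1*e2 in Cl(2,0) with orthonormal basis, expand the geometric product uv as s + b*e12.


Expand: (-2*e1 - 2*e2)(1*e1 + 1*e2)
= (-2)*1*e1e1 + (-2)*1*e1e2 + (-2)*1*e2e1 + (-2)*1*e2e2
Using e1^2 = e2^2 = 1, e2e1 = -e1e2:
Scalar part s = (-2)*1 + (-2)*1 = -2 + (-2) = -4
Bivector part b = (-2)*1 - (-2)*1 = -2 - (-2) = 0
uv = -4 + 0*e12


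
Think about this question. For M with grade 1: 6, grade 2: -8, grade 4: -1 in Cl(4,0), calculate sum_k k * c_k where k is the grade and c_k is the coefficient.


Grade-weighted sum = sum of grade_k * coefficient_k
1*6 = 6
2*(-8) = -16
4*(-1) = -4
Total = 6 + (-16) + (-4) = -14


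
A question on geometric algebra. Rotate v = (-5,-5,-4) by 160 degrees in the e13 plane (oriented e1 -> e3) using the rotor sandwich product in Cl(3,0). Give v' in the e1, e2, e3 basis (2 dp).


Rotor R = cos(80deg) - sin(80deg)*e13
Rotation angle theta = 2 * 80 = 160 degrees in the e13 plane (e1 -> e3).
The component perpendicular to the plane (e2) is invariant: v'_2 = v2 = -5.00
cos(160deg) = -0.9397, sin(160deg) = 0.3420
v'_1 = v1*cos(theta) - v3*sin(theta) = -5*(-0.9397) - (-4)*0.3420 = 6.07
v'_3 = v1*sin(theta) + v3*cos(theta) = -5*0.3420 + (-4)*(-0.9397) = 2.05
v' = 6.07*e1 - 5.00*e2 + 2.05*e3


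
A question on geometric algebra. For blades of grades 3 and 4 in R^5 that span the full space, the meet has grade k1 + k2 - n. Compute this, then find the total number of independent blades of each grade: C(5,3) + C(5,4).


Meet grade = grade(A) + grade(B) - n
= 3 + 4 - 5 = 2
C(5,3) = 10
C(5,4) = 5
dim_A + dim_B = 10 + 5 = 15


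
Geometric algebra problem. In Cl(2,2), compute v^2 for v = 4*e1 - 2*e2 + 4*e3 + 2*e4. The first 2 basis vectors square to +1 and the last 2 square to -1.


v^2 = sum of c_i^2 * e_i^2
Positive signature terms (e_i^2 = +1): 4^2 + (-2)^2 = 20
Negative signature terms (e_j^2 = -1): 4^2 + 2^2 = 20
v^2 = 20 - 20 = 0


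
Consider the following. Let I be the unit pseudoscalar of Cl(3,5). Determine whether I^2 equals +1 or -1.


The pseudoscalar I = e1...e_n (product of all n generators) of Cl(p,q) satisfies I^2 = (-1)^(q + n(n-1)/2).
p = 3, q = 5, n = p + q = 8
n(n-1)/2 = 8 * 7 / 2 = 28
Exponent = q + n(n-1)/2 = 5 + 28 = 33
I^2 = (-1)^33 = -1


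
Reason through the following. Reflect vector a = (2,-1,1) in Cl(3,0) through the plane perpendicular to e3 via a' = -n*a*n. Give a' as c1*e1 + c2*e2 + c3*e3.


Reflection formula: a' = -n*a*n, with n = e3 (unit vector, n^2 = 1).
For reflection through hyperplane perp to e3:
The component along e3 flips sign, others stay.
a = (2, -1, 1)
a' = (2, -1, -1)
a' = 2*e1 - 1*e2 - 1*e3


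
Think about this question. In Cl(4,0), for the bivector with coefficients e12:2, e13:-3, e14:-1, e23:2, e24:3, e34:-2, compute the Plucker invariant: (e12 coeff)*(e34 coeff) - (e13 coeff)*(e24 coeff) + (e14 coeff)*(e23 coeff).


Plucker relation: af - be + cd
a*f = 2*(-2) = -4
b*e = (-3)*3 = -9
c*d = (-1)*2 = -2
af - be + cd = -4 - (-9) + (-2)
= 3


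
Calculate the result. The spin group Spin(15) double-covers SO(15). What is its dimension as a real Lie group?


Spin(n) double-covers SO(n); both have Lie algebra so(n) of dimension n(n-1)/2.
n = 15
n(n-1) = 15 * 14 = 210
dim Spin(15) = 210/2 = 105


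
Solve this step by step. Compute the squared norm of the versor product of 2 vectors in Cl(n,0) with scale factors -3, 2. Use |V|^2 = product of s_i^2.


Each vector v_i has |v_i|^2 = s_i^2
Squared scales: (-3)^2 = 9, 2^2 = 4
|V|^2 = 9 * 4
= 36


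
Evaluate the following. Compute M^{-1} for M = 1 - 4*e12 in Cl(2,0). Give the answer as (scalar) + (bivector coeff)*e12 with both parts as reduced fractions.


M = 1 - 4*e12, where e12^2 = -1.
Since M commutes with its reverse ~M = a - b*e12, M * ~M = a^2 - b^2*e12^2 = a^2 + b^2.
So M^{-1} = ~M / (a^2 + b^2) = (a - b*e12)/(a^2 + b^2).
a^2 + b^2 = 1 + 16 = 17
Scalar part = 1/17 = 1/17
Bivector coeff = 4/17 = 4/17
M^{-1} = 1/17 + 4/17*e12


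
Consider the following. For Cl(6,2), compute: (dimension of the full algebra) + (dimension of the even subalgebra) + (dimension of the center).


n = 6 + 2 = 8
Total dim = 2^8 = 256
Even subalgebra dim = 2^7 = 128
n is even, so center dim = 1
Sum = 256 + 128 + 1 = 385


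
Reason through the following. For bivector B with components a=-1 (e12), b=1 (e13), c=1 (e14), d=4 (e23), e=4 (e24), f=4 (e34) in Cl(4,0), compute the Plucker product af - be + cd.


Plucker relation: af - be + cd
a*f = (-1)*4 = -4
b*e = 1*4 = 4
c*d = 1*4 = 4
af - be + cd = -4 - 4 + 4
= -4


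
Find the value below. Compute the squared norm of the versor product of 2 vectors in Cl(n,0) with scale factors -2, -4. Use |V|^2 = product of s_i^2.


Each vector v_i has |v_i|^2 = s_i^2
Squared scales: (-2)^2 = 4, (-4)^2 = 16
|V|^2 = 4 * 16
= 64


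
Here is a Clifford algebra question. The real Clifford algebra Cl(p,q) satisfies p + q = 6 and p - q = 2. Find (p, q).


We need p + q = 6 and p - q = 2.
Adding: 2p = 6 + 2 = 8, so p = 4.
Then q = 6 - 4 = 2.
(p, q) = (4, 2)


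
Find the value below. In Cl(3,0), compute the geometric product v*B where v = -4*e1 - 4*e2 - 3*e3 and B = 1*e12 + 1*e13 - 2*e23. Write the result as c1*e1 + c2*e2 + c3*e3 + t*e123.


vB has grade-1 (vector) and grade-3 (trivector) parts: vB = (v _| B) + (v ^ B).
Vector part <vB>_1:
  e1: -v2*b12 - v3*b13 = -(-4)*(1) - (-3)*(1) = 7
  e2: v1*b12 - v3*b23 = (-4)*(1) - (-3)*(-2) = -10
  e3: v1*b13 + v2*b23 = (-4)*(1) + (-4)*(-2) = 4
Trivector part <vB>_3:
  e123: v1*b23 - v2*b13 + v3*b12 = (-4)*(-2) - (-4)*(1) + (-3)*(1) = 9
vB = 7*e1 - 10*e2 + 4*e3 + 9*e123


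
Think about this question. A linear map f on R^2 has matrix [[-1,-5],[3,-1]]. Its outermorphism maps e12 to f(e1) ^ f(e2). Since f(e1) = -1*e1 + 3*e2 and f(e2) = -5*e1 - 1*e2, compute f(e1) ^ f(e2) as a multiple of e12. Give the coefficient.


The outermorphism of a linear map f sends e1^e2 to f(e1)^f(e2).
f(e1) = -1*e1 + 3*e2
f(e2) = -5*e1 - 1*e2
f(e1) ^ f(e2) = (-1*e1 + 3*e2) ^ (-5*e1 - 1*e2)
= (-1)*(-1)*e12 + 3*(-5)*e21
= (1 - (-15))*e12
= 16*e12
Coefficient = 16


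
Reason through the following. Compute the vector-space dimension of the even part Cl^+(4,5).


Even subalgebra dimension = 2^(n-1)
n = 4 + 5 = 9
2^(9 - 1) = 2^8 = 256
Verification: sum of C(9,k) for even k = 1 + 36 + 126 + 84 + 9 = 256
Result = 256


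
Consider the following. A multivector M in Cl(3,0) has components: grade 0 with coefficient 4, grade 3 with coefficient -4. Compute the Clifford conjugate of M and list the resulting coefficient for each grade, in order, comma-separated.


Clifford conjugate sign for grade k: (-1)^(k(k+1)/2)
Grade 0: (-1)^(0*1/2) = (-1)^0 = 1, coeff 4 -> 4
Grade 3: (-1)^(3*4/2) = (-1)^6 = 1, coeff -4 -> -4
Conjugated coefficients: 4, -4


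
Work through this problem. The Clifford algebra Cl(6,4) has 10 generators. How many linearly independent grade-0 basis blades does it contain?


Number of grade-k basis blades in Cl(p,q) with n = p + q is C(n, k).
n = 6 + 4 = 10
C(10, 0) = 10! / (0! * 10!)
= 3628800 / (1 * 3628800)
= 1


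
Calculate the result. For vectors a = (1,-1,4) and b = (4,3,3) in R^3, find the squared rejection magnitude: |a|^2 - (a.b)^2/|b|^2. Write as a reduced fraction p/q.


|a|^2 = 1^2 + (-1)^2 + 4^2 = 18
|b|^2 = 4^2 + 3^2 + 3^2 = 34
a . b = 1*4 + (-1)*3 + 4*3 = 13
(a.b)^2 = 13^2 = 169
|rej|^2 = 18 - 169/34
= (612 - 169)/34
= 443/34
In lowest terms: 443/34


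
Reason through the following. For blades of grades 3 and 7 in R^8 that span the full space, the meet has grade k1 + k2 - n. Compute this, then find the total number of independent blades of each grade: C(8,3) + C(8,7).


Meet grade = grade(A) + grade(B) - n
= 3 + 7 - 8 = 2
C(8,3) = 56
C(8,7) = 8
dim_A + dim_B = 56 + 8 = 64


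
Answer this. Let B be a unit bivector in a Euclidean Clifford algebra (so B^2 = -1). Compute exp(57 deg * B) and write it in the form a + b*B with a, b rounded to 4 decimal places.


For a unit bivector B with B^2 = -1, the exponential series gives
e^(theta*B) = cos(theta) + sin(theta)*B (the GA analogue of Euler's formula).
theta = 57 degrees = 0.994838 rad
cos(57 deg) = 0.5446
sin(57 deg) = 0.8387
exp(theta*B) = 0.5446 + 0.8387*B


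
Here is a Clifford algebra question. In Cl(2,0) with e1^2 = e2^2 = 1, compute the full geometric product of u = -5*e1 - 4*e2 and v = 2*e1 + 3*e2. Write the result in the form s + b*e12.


Expand: (-5*e1 - 4*e2)(2*e1 + 3*e2)
= (-5)*2*e1e1 + (-5)*3*e1e2 + (-4)*2*e2e1 + (-4)*3*e2e2
Using e1^2 = e2^2 = 1, e2e1 = -e1e2:
Scalar part s = (-5)*2 + (-4)*3 = -10 + (-12) = -22
Bivector part b = (-5)*3 - (-4)*2 = -15 - (-8) = -7
uv = -22 - 7*e12


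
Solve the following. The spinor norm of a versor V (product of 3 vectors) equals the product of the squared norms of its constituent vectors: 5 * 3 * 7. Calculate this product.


Spinor norm N(V) = |v1|^2 * |v2|^2 * ... * |v3|^2
= 5 * 3 * 7
Running product: 5, 15, 105
N(V) = 105


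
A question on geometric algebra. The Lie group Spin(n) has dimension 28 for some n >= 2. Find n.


dim Spin(n) = dim so(n) = n(n-1)/2.
Solve n(n-1)/2 = 28, i.e. n^2 - n - 56 = 0.
Discriminant = 1 + 8*28 = 225
n = (1 + sqrt(225))/2 = (1 + 15)/2 = 8


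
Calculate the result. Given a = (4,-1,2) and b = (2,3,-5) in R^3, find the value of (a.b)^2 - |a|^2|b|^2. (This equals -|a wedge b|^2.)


a . b = 4*2 + (-1)*3 + 2*(-5)
= 8 + (-3) + (-10) = -5
|a|^2 = 4^2 + (-1)^2 + 2^2 = 21
|b|^2 = 2^2 + 3^2 + (-5)^2 = 38
(a.b)^2 = (-5)^2 = 25
|a|^2 * |b|^2 = 21 * 38 = 798
Result = 25 - 798 = -773


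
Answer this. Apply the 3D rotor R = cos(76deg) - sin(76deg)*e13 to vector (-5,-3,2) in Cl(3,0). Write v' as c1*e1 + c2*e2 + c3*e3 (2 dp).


Rotor R = cos(76deg) - sin(76deg)*e13
Rotation angle theta = 2 * 76 = 152 degrees in the e13 plane (e1 -> e3).
The component perpendicular to the plane (e2) is invariant: v'_2 = v2 = -3.00
cos(152deg) = -0.8829, sin(152deg) = 0.4695
v'_1 = v1*cos(theta) - v3*sin(theta) = -5*(-0.8829) - 2*0.4695 = 3.48
v'_3 = v1*sin(theta) + v3*cos(theta) = -5*0.4695 + 2*(-0.8829) = -4.11
v' = 3.48*e1 - 3.00*e2 - 4.11*e3


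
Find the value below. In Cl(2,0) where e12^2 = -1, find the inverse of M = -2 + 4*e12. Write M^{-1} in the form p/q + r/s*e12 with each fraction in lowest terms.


M = -2 + 4*e12, where e12^2 = -1.
Since M commutes with its reverse ~M = a - b*e12, M * ~M = a^2 - b^2*e12^2 = a^2 + b^2.
So M^{-1} = ~M / (a^2 + b^2) = (a - b*e12)/(a^2 + b^2).
a^2 + b^2 = 4 + 16 = 20
Scalar part = -2/20 = -1/10
Bivector coeff = -4/20 = -1/5
M^{-1} = -1/10 - 1/5*e12


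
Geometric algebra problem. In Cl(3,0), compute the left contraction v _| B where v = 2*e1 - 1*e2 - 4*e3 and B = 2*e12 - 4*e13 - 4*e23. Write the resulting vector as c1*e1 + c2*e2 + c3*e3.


Left contraction v _| B = <vB>_1 (grade-1 part of the geometric product vB).
Using e1_|e12 = e2, e2_|e12 = -e1, e1_|e13 = e3, e3_|e13 = -e1, e2_|e23 = e3, e3_|e23 = -e2:
e1 coeff: -v2*b12 - v3*b13 = -(-1)*(2) - (-4)*(-4) = -14
e2 coeff: v1*b12 - v3*b23 = (2)*(2) - (-4)*(-4) = -12
e3 coeff: v1*b13 + v2*b23 = (2)*(-4) + (-1)*(-4) = -4
v _| B = -14*e1 - 12*e2 - 4*e3


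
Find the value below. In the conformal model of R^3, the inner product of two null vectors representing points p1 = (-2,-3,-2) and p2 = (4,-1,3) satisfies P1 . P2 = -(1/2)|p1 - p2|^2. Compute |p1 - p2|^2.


p1 - p2 = (-6, -2, -5)
|p1 - p2|^2 = (-6)^2 + (-2)^2 + (-5)^2
= 36 + 4 + 25
= 65


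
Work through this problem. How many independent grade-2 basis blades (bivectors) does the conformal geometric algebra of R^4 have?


The conformal model of R^4 uses Cl(5,1) with m = 4 + 2 = 6 generators.
Number of grade-2 blades = C(m, 2) = C(6, 2)
= 6*5/2 = 15


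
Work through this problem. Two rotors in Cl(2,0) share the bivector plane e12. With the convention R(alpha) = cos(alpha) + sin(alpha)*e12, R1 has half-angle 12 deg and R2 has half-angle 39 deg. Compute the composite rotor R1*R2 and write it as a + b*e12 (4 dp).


Same-plane rotors commute and their half-angles add:
R1*R2 = cos(a1 + a2) + sin(a1 + a2)*e12.
a1 + a2 = 12 + 39 = 51 deg
cos(51 deg) = 0.6293
sin(51 deg) = 0.7771
R1*R2 = 0.6293 + 0.7771*e12


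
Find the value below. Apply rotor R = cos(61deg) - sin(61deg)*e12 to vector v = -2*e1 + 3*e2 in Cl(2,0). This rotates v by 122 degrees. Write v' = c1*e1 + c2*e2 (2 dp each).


Rotor R = cos(61deg) - sin(61deg)*e12
Rotation angle theta = 2 * 61 = 122 degrees
v' = R*v*~R rotates v by theta.
cos(122deg) = -0.5299, sin(122deg) = 0.8480
v'_1 = -2*cos(122deg) - 3*sin(122deg)
= -2*(-0.5299) - 3*0.8480
= -1.48
v'_2 = -2*sin(122deg) + 3*cos(122deg)
= -2*0.8480 + 3*(-0.5299)
= -3.29
v' = -1.48*e1 - 3.29*e2


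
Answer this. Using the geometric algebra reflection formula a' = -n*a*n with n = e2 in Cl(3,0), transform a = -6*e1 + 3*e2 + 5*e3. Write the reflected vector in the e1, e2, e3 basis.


Reflection formula: a' = -n*a*n, with n = e2 (unit vector, n^2 = 1).
For reflection through hyperplane perp to e2:
The component along e2 flips sign, others stay.
a = (-6, 3, 5)
a' = (-6, -3, 5)
a' = -6*e1 - 3*e2 + 5*e3


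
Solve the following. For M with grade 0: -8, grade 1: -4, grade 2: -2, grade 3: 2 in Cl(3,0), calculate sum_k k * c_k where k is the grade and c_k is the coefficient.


Grade-weighted sum = sum of grade_k * coefficient_k
0*(-8) = 0
1*(-4) = -4
2*(-2) = -4
3*2 = 6
Total = 0 + (-4) + (-4) + 6 = -2


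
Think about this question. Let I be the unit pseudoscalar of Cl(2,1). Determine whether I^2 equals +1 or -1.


The pseudoscalar I = e1...e_n (product of all n generators) of Cl(p,q) satisfies I^2 = (-1)^(q + n(n-1)/2).
p = 2, q = 1, n = p + q = 3
n(n-1)/2 = 3 * 2 / 2 = 3
Exponent = q + n(n-1)/2 = 1 + 3 = 4
I^2 = (-1)^4 = +1


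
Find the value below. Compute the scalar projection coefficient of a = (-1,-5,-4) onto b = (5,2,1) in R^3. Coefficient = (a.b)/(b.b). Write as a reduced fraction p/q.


Projection coefficient = (a . b) / (b . b)
a . b = (-1)*5 + (-5)*2 + (-4)*1
= -5 + (-10) + (-4) = -19
b . b = 5^2 + 2^2 + 1^2
= 25 + 4 + 1 = 30
Coefficient = -19/30
In lowest terms: -19/30


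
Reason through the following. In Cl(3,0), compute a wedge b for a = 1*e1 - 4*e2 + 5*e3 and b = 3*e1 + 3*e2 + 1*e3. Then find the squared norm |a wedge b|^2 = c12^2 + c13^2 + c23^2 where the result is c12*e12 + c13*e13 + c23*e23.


a wedge b = (a1*b2 - a2*b1)*e12 + (a1*b3 - a3*b1)*e13 + (a2*b3 - a3*b2)*e23
e12 coeff: 1*3 - (-4)*3 = 3 - (-12) = 15
e13 coeff: 1*1 - 5*3 = 1 - 15 = -14
e23 coeff: (-4)*1 - 5*3 = -4 - 15 = -19
|a wedge b|^2 = 15^2 + (-14)^2 + (-19)^2
= 225 + 196 + 361
= 782


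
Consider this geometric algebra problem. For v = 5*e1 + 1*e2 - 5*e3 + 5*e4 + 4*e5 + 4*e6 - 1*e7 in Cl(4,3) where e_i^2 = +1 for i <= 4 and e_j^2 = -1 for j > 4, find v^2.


v^2 = sum of c_i^2 * e_i^2
Positive signature terms (e_i^2 = +1): 5^2 + 1^2 + (-5)^2 + 5^2 = 76
Negative signature terms (e_j^2 = -1): 4^2 + 4^2 + (-1)^2 = 33
v^2 = 76 - 33 = 43


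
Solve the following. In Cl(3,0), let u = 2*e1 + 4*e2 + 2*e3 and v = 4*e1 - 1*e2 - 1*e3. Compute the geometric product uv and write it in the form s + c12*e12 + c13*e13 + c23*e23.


In Cl(3,0): e_i^2 = 1, e_ie_j = -e_je_i for i != j.
Scalar part = u . v = 2*4 + 4*(-1) + 2*(-1)
= 8 + (-4) + (-2) = 2
e12 coeff = 2*(-1) - 4*4 = -2 - 16 = -18
e13 coeff = 2*(-1) - 2*4 = -2 - 8 = -10
e23 coeff = 4*(-1) - 2*(-1) = -4 - (-2) = -2
uv = 2 - 18*e12 - 10*e13 - 2*e23


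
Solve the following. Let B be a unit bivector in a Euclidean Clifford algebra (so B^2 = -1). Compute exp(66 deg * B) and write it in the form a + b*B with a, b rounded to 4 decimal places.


For a unit bivector B with B^2 = -1, the exponential series gives
e^(theta*B) = cos(theta) + sin(theta)*B (the GA analogue of Euler's formula).
theta = 66 degrees = 1.151917 rad
cos(66 deg) = 0.4067
sin(66 deg) = 0.9135
exp(theta*B) = 0.4067 + 0.9135*B


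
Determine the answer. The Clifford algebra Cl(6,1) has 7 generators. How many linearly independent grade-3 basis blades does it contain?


Number of grade-k basis blades in Cl(p,q) with n = p + q is C(n, k).
n = 6 + 1 = 7
C(7, 3) = 7! / (3! * 4!)
= 5040 / (6 * 24)
= 35


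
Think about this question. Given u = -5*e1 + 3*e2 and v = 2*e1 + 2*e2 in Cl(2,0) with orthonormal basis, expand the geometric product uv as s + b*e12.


Expand: (-5*e1 + 3*e2)(2*e1 + 2*e2)
= (-5)*2*e1e1 + (-5)*2*e1e2 + 3*2*e2e1 + 3*2*e2e2
Using e1^2 = e2^2 = 1, e2e1 = -e1e2:
Scalar part s = (-5)*2 + 3*2 = -10 + 6 = -4
Bivector part b = (-5)*2 - 3*2 = -10 - 6 = -16
uv = -4 - 16*e12


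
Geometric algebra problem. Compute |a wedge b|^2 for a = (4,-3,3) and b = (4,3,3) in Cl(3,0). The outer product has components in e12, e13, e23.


a wedge b = (a1*b2 - a2*b1)*e12 + (a1*b3 - a3*b1)*e13 + (a2*b3 - a3*b2)*e23
e12 coeff: 4*3 - (-3)*4 = 12 - (-12) = 24
e13 coeff: 4*3 - 3*4 = 12 - 12 = 0
e23 coeff: (-3)*3 - 3*3 = -9 - 9 = -18
|a wedge b|^2 = 24^2 + 0^2 + (-18)^2
= 576 + 0 + 324
= 900


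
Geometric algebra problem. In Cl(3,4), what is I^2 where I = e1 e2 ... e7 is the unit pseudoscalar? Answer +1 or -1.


The pseudoscalar I = e1...e_n (product of all n generators) of Cl(p,q) satisfies I^2 = (-1)^(q + n(n-1)/2).
p = 3, q = 4, n = p + q = 7
n(n-1)/2 = 7 * 6 / 2 = 21
Exponent = q + n(n-1)/2 = 4 + 21 = 25
I^2 = (-1)^25 = -1


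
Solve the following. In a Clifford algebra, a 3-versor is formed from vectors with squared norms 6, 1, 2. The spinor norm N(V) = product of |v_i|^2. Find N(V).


Spinor norm N(V) = |v1|^2 * |v2|^2 * ... * |v3|^2
= 6 * 1 * 2
Running product: 6, 6, 12
N(V) = 12


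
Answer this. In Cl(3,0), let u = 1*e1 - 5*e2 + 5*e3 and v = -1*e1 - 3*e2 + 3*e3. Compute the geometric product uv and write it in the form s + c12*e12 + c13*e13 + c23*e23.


In Cl(3,0): e_i^2 = 1, e_ie_j = -e_je_i for i != j.
Scalar part = u . v = 1*(-1) + (-5)*(-3) + 5*3
= -1 + 15 + 15 = 29
e12 coeff = 1*(-3) - (-5)*(-1) = -3 - 5 = -8
e13 coeff = 1*3 - 5*(-1) = 3 - (-5) = 8
e23 coeff = (-5)*3 - 5*(-3) = -15 - (-15) = 0
uv = 29 - 8*e12 + 8*e13 + 0*e23


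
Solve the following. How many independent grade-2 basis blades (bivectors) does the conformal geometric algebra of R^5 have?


The conformal model of R^5 uses Cl(6,1) with m = 5 + 2 = 7 generators.
Number of grade-2 blades = C(m, 2) = C(7, 2)
= 7*6/2 = 21


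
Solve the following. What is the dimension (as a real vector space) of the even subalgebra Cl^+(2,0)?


Even subalgebra dimension = 2^(n-1)
n = 2 + 0 = 2
2^(2 - 1) = 2^1 = 2
Verification: sum of C(2,k) for even k = 1 + 1 = 2
Result = 2


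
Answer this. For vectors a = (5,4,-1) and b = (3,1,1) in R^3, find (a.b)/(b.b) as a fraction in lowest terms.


Projection coefficient = (a . b) / (b . b)
a . b = 5*3 + 4*1 + (-1)*1
= 15 + 4 + (-1) = 18
b . b = 3^2 + 1^2 + 1^2
= 9 + 1 + 1 = 11
Coefficient = 18/11
In lowest terms: 18/11


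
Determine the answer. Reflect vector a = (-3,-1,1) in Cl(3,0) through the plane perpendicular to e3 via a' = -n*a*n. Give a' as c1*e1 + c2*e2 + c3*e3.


Reflection formula: a' = -n*a*n, with n = e3 (unit vector, n^2 = 1).
For reflection through hyperplane perp to e3:
The component along e3 flips sign, others stay.
a = (-3, -1, 1)
a' = (-3, -1, -1)
a' = -3*e1 - 1*e2 - 1*e3


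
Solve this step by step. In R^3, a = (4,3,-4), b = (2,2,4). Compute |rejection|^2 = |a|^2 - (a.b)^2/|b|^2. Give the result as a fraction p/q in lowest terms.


|a|^2 = 4^2 + 3^2 + (-4)^2 = 41
|b|^2 = 2^2 + 2^2 + 4^2 = 24
a . b = 4*2 + 3*2 + (-4)*4 = -2
(a.b)^2 = (-2)^2 = 4
|rej|^2 = 41 - 4/24
= (984 - 4)/24
= 980/24
In lowest terms: 245/6


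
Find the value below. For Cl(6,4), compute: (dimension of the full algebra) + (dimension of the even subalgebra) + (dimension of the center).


n = 6 + 4 = 10
Total dim = 2^10 = 1024
Even subalgebra dim = 2^9 = 512
n is even, so center dim = 1
Sum = 1024 + 512 + 1 = 1537


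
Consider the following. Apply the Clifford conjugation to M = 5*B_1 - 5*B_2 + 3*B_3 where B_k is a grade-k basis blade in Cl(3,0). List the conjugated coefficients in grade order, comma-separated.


Clifford conjugate sign for grade k: (-1)^(k(k+1)/2)
Grade 1: (-1)^(1*2/2) = (-1)^1 = -1, coeff 5 -> -5
Grade 2: (-1)^(2*3/2) = (-1)^3 = -1, coeff -5 -> 5
Grade 3: (-1)^(3*4/2) = (-1)^6 = 1, coeff 3 -> 3
Conjugated coefficients: -5, 5, 3


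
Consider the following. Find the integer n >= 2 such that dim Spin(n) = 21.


dim Spin(n) = dim so(n) = n(n-1)/2.
Solve n(n-1)/2 = 21, i.e. n^2 - n - 42 = 0.
Discriminant = 1 + 8*21 = 169
n = (1 + sqrt(169))/2 = (1 + 13)/2 = 7


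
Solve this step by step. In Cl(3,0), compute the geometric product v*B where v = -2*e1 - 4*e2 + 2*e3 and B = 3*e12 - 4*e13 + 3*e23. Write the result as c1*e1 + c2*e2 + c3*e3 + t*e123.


vB has grade-1 (vector) and grade-3 (trivector) parts: vB = (v _| B) + (v ^ B).
Vector part <vB>_1:
  e1: -v2*b12 - v3*b13 = -(-4)*(3) - (2)*(-4) = 20
  e2: v1*b12 - v3*b23 = (-2)*(3) - (2)*(3) = -12
  e3: v1*b13 + v2*b23 = (-2)*(-4) + (-4)*(3) = -4
Trivector part <vB>_3:
  e123: v1*b23 - v2*b13 + v3*b12 = (-2)*(3) - (-4)*(-4) + (2)*(3) = -16
vB = 20*e1 - 12*e2 - 4*e3 - 16*e123


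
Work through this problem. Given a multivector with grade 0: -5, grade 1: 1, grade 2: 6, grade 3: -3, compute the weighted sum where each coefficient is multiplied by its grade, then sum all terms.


Grade-weighted sum = sum of grade_k * coefficient_k
0*(-5) = 0
1*1 = 1
2*6 = 12
3*(-3) = -9
Total = 0 + 1 + 12 + (-9) = 4


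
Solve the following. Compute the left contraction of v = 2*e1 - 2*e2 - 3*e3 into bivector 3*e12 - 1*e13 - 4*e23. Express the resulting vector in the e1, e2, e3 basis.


Left contraction v _| B = <vB>_1 (grade-1 part of the geometric product vB).
Using e1_|e12 = e2, e2_|e12 = -e1, e1_|e13 = e3, e3_|e13 = -e1, e2_|e23 = e3, e3_|e23 = -e2:
e1 coeff: -v2*b12 - v3*b13 = -(-2)*(3) - (-3)*(-1) = 3
e2 coeff: v1*b12 - v3*b23 = (2)*(3) - (-3)*(-4) = -6
e3 coeff: v1*b13 + v2*b23 = (2)*(-1) + (-2)*(-4) = 6
v _| B = 3*e1 - 6*e2 + 6*e3
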